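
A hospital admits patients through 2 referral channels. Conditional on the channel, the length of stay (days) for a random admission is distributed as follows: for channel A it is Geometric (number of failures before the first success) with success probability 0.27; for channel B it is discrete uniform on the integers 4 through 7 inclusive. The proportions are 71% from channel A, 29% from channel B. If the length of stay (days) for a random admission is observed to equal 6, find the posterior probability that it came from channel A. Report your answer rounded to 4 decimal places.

Likelihoods P(X=6 | ·): A: 0.0408602; B: 0.25.
Posterior ∝ prior × likelihood. Numerator for A: 0.71·0.0408602 = 0.0290108.
Normalizing constant: 0.71·0.0408602 + 0.29·0.25 = 0.101511.
P(A | observation) = 0.0290108 / 0.101511 = 0.28579.

0.2858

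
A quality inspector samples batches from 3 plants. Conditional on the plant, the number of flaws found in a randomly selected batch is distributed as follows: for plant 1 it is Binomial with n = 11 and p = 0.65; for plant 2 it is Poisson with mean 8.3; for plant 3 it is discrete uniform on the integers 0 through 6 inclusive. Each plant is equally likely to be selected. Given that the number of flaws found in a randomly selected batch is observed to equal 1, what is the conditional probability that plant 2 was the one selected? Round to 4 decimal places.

0.0142

Likelihoods P(X=1 | ·): 1: 0.000197236; 2: 0.00206269; 3: 0.142857.
Posterior ∝ prior × likelihood. Numerator for 2: 0.333333·0.00206269 = 0.000687563.
Normalizing constant: 0.333333·0.000197236 + 0.333333·0.00206269 + 0.333333·0.142857 = 0.0483724.
P(2 | observation) = 0.000687563 / 0.0483724 = 0.014214.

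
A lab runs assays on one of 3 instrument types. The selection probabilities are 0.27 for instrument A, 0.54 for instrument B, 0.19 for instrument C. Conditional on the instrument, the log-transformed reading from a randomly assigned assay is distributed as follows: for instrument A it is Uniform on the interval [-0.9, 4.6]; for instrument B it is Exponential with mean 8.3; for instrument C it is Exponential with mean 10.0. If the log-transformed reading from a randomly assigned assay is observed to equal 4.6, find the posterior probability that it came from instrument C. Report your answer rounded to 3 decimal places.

Likelihoods f(4.6 | ·): A: 0.181818; B: 0.0692195; C: 0.0631284.
Posterior ∝ prior × likelihood. Numerator for C: 0.19·0.0631284 = 0.0119944.
Normalizing constant: 0.27·0.181818 + 0.54·0.0692195 + 0.19·0.0631284 = 0.0984638.
P(C | observation) = 0.0119944 / 0.0984638 = 0.121815.

0.122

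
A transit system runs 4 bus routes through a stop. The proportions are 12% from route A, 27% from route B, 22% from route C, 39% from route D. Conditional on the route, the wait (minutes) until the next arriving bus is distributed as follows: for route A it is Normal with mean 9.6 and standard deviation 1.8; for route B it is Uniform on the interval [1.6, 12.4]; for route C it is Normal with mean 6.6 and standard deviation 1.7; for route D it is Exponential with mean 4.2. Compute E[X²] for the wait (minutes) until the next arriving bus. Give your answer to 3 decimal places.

For each component E[X²] = Var + (mean)², giving A: 95.4; B: 58.72; C: 46.45; D: 35.28.
Overall E[X²] = 0.12·95.4 + 0.27·58.72 + 0.22·46.45 + 0.39·35.28 = 51.2806.

51.281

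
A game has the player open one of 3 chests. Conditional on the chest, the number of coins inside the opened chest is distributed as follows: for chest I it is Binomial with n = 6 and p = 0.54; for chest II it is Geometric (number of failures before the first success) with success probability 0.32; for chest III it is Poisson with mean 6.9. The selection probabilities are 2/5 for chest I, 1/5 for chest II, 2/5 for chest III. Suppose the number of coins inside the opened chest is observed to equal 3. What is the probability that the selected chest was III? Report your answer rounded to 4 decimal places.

0.1339

Likelihoods P(X=3 | ·): I: 0.306538; II: 0.100618; III: 0.0551778.
Posterior ∝ prior × likelihood. Numerator for III: 0.4·0.0551778 = 0.0220711.
Normalizing constant: 0.4·0.306538 + 0.2·0.100618 + 0.4·0.0551778 = 0.16481.
P(III | observation) = 0.0220711 / 0.16481 = 0.133918.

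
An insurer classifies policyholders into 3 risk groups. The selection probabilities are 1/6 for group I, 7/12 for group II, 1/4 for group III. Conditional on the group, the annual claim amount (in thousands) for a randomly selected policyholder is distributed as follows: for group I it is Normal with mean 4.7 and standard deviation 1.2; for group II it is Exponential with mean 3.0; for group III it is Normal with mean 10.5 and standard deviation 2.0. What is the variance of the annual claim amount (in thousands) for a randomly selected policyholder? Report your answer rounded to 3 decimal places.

Per component, I: μ=4.7, E[X²]=23.53; II: μ=3, E[X²]=18; III: μ=10.5, E[X²]=114.25.
E[X] = 0.166667·4.7 + 0.583333·3 + 0.25·10.5 = 5.15833.
E[X²] = 0.166667·23.53 + 0.583333·18 + 0.25·114.25 = 42.9842.
Var(X) = E[X²] − (E[X])² = 42.9842 − 26.6084 = 16.3758.

16.376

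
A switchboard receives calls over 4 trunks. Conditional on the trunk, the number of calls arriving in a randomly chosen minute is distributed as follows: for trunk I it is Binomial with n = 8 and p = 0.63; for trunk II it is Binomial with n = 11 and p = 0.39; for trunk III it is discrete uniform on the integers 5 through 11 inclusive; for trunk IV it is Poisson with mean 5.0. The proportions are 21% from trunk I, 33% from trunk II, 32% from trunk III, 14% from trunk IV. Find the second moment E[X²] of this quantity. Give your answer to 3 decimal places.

For each component E[X²] = Var + (mean)², giving I: 27.2664; II: 21.021; III: 68; IV: 30.
Overall E[X²] = 0.21·27.2664 + 0.33·21.021 + 0.32·68 + 0.14·30 = 38.6229.

38.623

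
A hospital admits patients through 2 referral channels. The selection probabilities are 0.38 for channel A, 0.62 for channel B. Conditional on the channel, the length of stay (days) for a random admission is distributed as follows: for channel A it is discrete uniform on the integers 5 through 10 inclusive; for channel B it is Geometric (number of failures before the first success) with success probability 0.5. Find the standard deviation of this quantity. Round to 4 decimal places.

Per component, A: μ=7.5, E[X²]=59.1667; B: μ=1, E[X²]=3.
E[X] = 0.38·7.5 + 0.62·1 = 3.47.
E[X²] = 0.38·59.1667 + 0.62·3 = 24.3433.
Var(X) = E[X²] − (E[X])² = 24.3433 − 12.0409 = 12.3024.
SD(X) = √12.3024 = 3.50748.

3.5075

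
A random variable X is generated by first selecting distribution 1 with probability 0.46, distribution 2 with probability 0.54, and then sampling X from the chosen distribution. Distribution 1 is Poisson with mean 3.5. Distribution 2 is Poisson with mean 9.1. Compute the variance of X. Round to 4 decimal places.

Per component, 1: μ=3.5, E[X²]=15.75; 2: μ=9.1, E[X²]=91.91.
E[X] = 0.46·3.5 + 0.54·9.1 = 6.524.
E[X²] = 0.46·15.75 + 0.54·91.91 = 56.8764.
Var(X) = E[X²] − (E[X])² = 56.8764 − 42.5626 = 14.3138.

14.3138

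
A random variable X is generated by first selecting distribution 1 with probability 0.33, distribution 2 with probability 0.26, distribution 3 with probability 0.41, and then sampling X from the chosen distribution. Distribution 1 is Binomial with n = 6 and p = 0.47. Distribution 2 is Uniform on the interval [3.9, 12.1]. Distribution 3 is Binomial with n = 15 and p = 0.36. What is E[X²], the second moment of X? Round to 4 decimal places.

34.5869

For each component E[X²] = Var + (mean)², giving 1: 9.447; 2: 69.6033; 3: 32.616.
Overall E[X²] = 0.33·9.447 + 0.26·69.6033 + 0.41·32.616 = 34.5869.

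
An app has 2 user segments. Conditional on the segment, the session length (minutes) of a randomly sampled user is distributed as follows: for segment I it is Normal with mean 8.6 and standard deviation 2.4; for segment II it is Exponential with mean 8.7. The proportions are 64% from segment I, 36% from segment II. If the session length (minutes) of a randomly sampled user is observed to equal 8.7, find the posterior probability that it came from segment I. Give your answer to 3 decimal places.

Likelihoods f(8.7 | ·): I: 0.166082; II: 0.042285.
Posterior ∝ prior × likelihood. Numerator for I: 0.64·0.166082 = 0.106292.
Normalizing constant: 0.64·0.166082 + 0.36·0.042285 = 0.121515.
P(I | observation) = 0.106292 / 0.121515 = 0.874726.

0.875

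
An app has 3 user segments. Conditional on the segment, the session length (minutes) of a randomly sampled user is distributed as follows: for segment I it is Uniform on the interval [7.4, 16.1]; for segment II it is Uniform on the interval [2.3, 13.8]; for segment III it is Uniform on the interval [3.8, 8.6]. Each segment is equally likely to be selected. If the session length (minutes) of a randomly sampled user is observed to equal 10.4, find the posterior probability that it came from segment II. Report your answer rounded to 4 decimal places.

0.4307

Likelihoods f(10.4 | ·): I: 0.114943; II: 0.0869565; III: 0.
Posterior ∝ prior × likelihood. Numerator for II: 0.333333·0.0869565 = 0.0289855.
Normalizing constant: 0.333333·0.114943 + 0.333333·0.0869565 + 0.333333·0 = 0.0672997.
P(II | observation) = 0.0289855 / 0.0672997 = 0.430693.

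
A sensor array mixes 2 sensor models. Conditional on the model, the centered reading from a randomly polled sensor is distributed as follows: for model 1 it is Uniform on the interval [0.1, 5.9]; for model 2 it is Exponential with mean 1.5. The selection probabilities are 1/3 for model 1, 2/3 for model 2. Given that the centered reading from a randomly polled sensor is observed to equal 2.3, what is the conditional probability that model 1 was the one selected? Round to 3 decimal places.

Likelihoods f(2.3 | ·): 1: 0.172414; 2: 0.143877.
Posterior ∝ prior × likelihood. Numerator for 1: 0.333333·0.172414 = 0.0574713.
Normalizing constant: 0.333333·0.172414 + 0.666667·0.143877 = 0.153389.
P(1 | observation) = 0.0574713 / 0.153389 = 0.374676.

0.375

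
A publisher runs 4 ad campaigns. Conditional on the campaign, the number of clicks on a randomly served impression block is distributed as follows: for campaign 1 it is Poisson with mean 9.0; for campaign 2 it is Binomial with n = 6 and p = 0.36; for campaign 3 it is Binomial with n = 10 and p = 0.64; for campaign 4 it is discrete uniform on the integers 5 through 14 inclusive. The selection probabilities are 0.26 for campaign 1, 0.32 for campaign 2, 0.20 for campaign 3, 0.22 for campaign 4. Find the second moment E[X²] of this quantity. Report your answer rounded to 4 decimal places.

55.6582

For each component E[X²] = Var + (mean)², giving 1: 90; 2: 6.048; 3: 43.264; 4: 98.5.
Overall E[X²] = 0.26·90 + 0.32·6.048 + 0.2·43.264 + 0.22·98.5 = 55.6582.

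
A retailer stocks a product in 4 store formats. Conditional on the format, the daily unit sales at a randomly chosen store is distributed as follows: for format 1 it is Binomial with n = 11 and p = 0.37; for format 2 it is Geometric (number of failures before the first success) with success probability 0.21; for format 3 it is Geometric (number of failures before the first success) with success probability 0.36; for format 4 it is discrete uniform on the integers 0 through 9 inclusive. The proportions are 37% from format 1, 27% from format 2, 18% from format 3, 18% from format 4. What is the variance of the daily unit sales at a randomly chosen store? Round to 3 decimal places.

Per component, 1: μ=4.07, E[X²]=19.129; 2: μ=3.7619, E[X²]=32.0658; 3: μ=1.77778, E[X²]=8.09877; 4: μ=4.5, E[X²]=28.5.
E[X] = 0.37·4.07 + 0.27·3.7619 + 0.18·1.77778 + 0.18·4.5 = 3.65161.
E[X²] = 0.37·19.129 + 0.27·32.0658 + 0.18·8.09877 + 0.18·28.5 = 22.3233.
Var(X) = E[X²] − (E[X])² = 22.3233 − 13.3343 = 8.98898.

8.989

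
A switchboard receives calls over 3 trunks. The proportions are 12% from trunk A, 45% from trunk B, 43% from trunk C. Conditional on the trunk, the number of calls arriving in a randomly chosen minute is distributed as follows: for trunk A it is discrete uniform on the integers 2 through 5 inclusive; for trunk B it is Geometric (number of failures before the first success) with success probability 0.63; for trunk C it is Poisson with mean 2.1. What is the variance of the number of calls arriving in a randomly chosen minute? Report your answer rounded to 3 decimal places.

Per component, A: μ=3.5, E[X²]=13.5; B: μ=0.587302, E[X²]=1.27715; C: μ=2.1, E[X²]=6.51.
E[X] = 0.12·3.5 + 0.45·0.587302 + 0.43·2.1 = 1.58729.
E[X²] = 0.12·13.5 + 0.45·1.27715 + 0.43·6.51 = 4.99402.
Var(X) = E[X²] − (E[X])² = 4.99402 − 2.51948 = 2.47454.

2.475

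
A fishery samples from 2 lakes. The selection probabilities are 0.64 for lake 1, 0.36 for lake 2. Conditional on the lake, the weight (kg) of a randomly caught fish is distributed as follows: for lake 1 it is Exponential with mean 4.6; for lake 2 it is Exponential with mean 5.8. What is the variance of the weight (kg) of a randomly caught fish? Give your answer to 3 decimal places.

Per component, 1: μ=4.6, E[X²]=42.32; 2: μ=5.8, E[X²]=67.28.
E[X] = 0.64·4.6 + 0.36·5.8 = 5.032.
E[X²] = 0.64·42.32 + 0.36·67.28 = 51.3056.
Var(X) = E[X²] − (E[X])² = 51.3056 − 25.321 = 25.9846.

25.985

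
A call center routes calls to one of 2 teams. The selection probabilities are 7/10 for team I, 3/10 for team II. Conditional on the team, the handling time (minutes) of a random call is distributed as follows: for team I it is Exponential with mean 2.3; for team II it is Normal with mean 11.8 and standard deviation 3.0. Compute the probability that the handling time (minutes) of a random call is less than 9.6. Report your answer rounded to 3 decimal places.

Conditional on each team, P(X < 9.6): I: 0.984608; II: 0.231678.
By total probability, P(X < 9.6) = 0.7·0.984608 + 0.3·0.231678 = 0.758729.

0.759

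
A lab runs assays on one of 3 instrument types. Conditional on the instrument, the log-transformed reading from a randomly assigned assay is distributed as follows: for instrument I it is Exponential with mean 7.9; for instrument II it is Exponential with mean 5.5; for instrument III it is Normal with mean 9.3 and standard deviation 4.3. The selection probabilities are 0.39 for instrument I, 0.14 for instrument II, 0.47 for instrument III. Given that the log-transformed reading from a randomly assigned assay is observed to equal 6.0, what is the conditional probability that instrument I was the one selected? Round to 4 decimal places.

Likelihoods f(6.0 | ·): I: 0.0592283; II: 0.0610747; III: 0.0691113.
Posterior ∝ prior × likelihood. Numerator for I: 0.39·0.0592283 = 0.023099.
Normalizing constant: 0.39·0.0592283 + 0.14·0.0610747 + 0.47·0.0691113 = 0.0641318.
P(I | observation) = 0.023099 / 0.0641318 = 0.360181.

0.3602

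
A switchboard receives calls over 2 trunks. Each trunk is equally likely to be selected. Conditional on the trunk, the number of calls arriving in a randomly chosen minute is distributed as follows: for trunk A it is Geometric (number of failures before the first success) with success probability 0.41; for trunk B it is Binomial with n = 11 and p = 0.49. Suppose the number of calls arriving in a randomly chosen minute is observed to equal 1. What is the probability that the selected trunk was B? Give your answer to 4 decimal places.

0.0258

Likelihoods P(X=1 | ·): A: 0.2419; B: 0.00641639.
Posterior ∝ prior × likelihood. Numerator for B: 0.5·0.00641639 = 0.00320819.
Normalizing constant: 0.5·0.2419 + 0.5·0.00641639 = 0.124158.
P(B | observation) = 0.00320819 / 0.124158 = 0.0258396.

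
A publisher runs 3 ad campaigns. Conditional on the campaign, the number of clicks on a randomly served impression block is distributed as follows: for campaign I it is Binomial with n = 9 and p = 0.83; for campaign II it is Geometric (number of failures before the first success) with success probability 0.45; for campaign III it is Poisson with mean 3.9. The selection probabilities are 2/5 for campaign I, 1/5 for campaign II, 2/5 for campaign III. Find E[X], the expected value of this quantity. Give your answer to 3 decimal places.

Component means — I: 7.47; II: 1.22222; III: 3.9.
E[X] = 0.4·7.47 + 0.2·1.22222 + 0.4·3.9 = 4.79244.

4.792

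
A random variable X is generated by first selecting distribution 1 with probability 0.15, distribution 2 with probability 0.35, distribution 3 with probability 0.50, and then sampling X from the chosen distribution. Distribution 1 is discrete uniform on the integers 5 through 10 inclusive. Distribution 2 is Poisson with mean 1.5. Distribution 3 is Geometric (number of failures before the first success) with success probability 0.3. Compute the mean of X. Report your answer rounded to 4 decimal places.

2.8167

Component means — 1: 7.5; 2: 1.5; 3: 2.33333.
E[X] = 0.15·7.5 + 0.35·1.5 + 0.5·2.33333 = 2.81667.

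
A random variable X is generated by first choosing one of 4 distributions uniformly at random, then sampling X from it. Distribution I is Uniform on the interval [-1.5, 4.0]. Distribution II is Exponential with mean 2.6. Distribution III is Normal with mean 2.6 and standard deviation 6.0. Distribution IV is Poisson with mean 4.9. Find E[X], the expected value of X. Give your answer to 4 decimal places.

Component means — I: 1.25; II: 2.6; III: 2.6; IV: 4.9.
E[X] = 0.25·1.25 + 0.25·2.6 + 0.25·2.6 + 0.25·4.9 = 2.8375.

2.8375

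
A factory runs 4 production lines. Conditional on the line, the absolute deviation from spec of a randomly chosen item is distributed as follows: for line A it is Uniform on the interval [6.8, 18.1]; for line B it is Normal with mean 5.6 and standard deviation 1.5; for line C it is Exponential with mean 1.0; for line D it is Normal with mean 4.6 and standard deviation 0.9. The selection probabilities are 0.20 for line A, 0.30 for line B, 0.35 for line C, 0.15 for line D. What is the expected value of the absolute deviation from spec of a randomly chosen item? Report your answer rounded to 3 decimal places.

Component means — A: 12.45; B: 5.6; C: 1; D: 4.6.
E[X] = 0.2·12.45 + 0.3·5.6 + 0.35·1 + 0.15·4.6 = 5.21.

5.210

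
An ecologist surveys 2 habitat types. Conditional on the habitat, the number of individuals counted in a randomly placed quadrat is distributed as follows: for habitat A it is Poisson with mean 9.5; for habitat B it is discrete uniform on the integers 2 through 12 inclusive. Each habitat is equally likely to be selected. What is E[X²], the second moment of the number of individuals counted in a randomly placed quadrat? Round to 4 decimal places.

79.3750

For each component E[X²] = Var + (mean)², giving A: 99.75; B: 59.
Overall E[X²] = 0.5·99.75 + 0.5·59 = 79.375.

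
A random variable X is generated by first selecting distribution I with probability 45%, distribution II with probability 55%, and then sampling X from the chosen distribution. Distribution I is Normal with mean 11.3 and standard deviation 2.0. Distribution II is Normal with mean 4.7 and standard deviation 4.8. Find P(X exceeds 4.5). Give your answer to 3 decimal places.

Conditional on each component, P(X > 4.5): I: 0.999663; II: 0.516618.
By total probability, P(X > 4.5) = 0.45·0.999663 + 0.55·0.516618 = 0.733988.

0.734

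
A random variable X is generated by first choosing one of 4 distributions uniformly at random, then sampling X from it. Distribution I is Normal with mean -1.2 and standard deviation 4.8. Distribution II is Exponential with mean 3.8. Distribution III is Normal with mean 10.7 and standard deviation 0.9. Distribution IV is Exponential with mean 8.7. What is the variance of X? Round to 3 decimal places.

49.760

Per component, I: μ=-1.2, E[X²]=24.48; II: μ=3.8, E[X²]=28.88; III: μ=10.7, E[X²]=115.3; IV: μ=8.7, E[X²]=151.38.
E[X] = 0.25·-1.2 + 0.25·3.8 + 0.25·10.7 + 0.25·8.7 = 5.5.
E[X²] = 0.25·24.48 + 0.25·28.88 + 0.25·115.3 + 0.25·151.38 = 80.01.
Var(X) = E[X²] − (E[X])² = 80.01 − 30.25 = 49.76.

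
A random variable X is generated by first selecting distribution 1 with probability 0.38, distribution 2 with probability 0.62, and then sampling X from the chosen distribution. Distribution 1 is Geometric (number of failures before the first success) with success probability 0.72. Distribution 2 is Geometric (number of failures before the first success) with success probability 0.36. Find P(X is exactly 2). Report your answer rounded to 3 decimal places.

0.113

Conditional on each component, P(X = 2): 1: 0.056448; 2: 0.147456.
By total probability, P(X = 2) = 0.38·0.056448 + 0.62·0.147456 = 0.112873.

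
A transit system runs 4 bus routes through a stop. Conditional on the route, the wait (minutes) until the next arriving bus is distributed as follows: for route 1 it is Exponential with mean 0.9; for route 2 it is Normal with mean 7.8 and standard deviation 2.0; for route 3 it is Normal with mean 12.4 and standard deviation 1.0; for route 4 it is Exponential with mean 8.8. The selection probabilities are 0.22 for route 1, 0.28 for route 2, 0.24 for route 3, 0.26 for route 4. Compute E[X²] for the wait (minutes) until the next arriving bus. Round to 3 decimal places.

95.923

For each component E[X²] = Var + (mean)², giving 1: 1.62; 2: 64.84; 3: 154.76; 4: 154.88.
Overall E[X²] = 0.22·1.62 + 0.28·64.84 + 0.24·154.76 + 0.26·154.88 = 95.9228.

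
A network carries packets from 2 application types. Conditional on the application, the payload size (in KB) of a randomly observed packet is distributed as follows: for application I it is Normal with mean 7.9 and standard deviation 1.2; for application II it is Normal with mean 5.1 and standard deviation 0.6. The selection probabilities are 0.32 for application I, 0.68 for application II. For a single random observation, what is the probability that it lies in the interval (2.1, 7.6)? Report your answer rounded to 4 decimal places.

Conditional on each application, P(2.1 < X < 7.6): I: 0.401293; II: 0.999984.
By total probability, P(2.1 < X < 7.6) = 0.32·0.401293 + 0.68·0.999984 = 0.808403.

0.8084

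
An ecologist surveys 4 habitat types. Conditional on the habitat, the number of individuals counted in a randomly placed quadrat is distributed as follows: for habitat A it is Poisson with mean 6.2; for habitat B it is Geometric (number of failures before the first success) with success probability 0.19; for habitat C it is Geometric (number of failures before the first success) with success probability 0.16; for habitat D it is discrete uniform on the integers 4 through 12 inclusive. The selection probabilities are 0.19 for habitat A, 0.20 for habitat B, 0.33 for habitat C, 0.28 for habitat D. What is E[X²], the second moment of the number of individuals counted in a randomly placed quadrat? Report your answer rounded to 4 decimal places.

For each component E[X²] = Var + (mean)², giving A: 44.64; B: 40.6122; C: 60.375; D: 70.6667.
Overall E[X²] = 0.19·44.64 + 0.2·40.6122 + 0.33·60.375 + 0.28·70.6667 = 56.3145.

56.3145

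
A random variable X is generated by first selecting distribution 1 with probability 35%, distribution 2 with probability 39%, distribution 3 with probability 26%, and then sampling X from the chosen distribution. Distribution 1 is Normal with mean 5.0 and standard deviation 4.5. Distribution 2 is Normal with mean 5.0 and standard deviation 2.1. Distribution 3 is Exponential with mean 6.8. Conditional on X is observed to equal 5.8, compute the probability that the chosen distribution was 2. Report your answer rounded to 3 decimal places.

Likelihoods f(5.8 | ·): 1: 0.0872639; 2: 0.176676; 3: 0.0626705.
Posterior ∝ prior × likelihood. Numerator for 2: 0.39·0.176676 = 0.0689036.
Normalizing constant: 0.35·0.0872639 + 0.39·0.176676 + 0.26·0.0626705 = 0.11574.
P(2 | observation) = 0.0689036 / 0.11574 = 0.595329.

0.595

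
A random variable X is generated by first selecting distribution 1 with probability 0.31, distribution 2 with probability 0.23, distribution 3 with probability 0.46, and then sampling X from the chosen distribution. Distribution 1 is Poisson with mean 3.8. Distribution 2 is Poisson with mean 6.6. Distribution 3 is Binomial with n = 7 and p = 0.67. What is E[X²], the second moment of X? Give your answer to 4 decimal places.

28.0213

For each component E[X²] = Var + (mean)², giving 1: 18.24; 2: 50.16; 3: 23.5438.
Overall E[X²] = 0.31·18.24 + 0.23·50.16 + 0.46·23.5438 = 28.0213.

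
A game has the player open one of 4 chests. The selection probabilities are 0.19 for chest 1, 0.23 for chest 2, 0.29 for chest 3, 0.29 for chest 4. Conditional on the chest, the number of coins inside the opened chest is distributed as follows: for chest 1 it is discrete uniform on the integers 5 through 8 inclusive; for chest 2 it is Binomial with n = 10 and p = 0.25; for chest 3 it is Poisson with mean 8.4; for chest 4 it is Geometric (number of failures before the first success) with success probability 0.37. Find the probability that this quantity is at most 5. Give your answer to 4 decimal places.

Conditional on each chest, P(X ≤ 5): 1: 0.25; 2: 0.980272; 3: 0.157277; 4: 0.937476.
By total probability, P(X ≤ 5) = 0.19·0.25 + 0.23·0.980272 + 0.29·0.157277 + 0.29·0.937476 = 0.590441.

0.5904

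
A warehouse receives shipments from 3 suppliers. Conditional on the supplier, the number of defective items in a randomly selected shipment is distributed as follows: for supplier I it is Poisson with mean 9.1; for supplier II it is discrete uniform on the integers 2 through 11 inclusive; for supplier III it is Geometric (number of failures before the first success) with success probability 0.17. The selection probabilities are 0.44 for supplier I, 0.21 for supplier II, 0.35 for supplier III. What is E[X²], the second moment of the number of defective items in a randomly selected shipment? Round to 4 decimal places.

For each component E[X²] = Var + (mean)², giving I: 91.91; II: 50.5; III: 52.5571.
Overall E[X²] = 0.44·91.91 + 0.21·50.5 + 0.35·52.5571 = 69.4404.

69.4404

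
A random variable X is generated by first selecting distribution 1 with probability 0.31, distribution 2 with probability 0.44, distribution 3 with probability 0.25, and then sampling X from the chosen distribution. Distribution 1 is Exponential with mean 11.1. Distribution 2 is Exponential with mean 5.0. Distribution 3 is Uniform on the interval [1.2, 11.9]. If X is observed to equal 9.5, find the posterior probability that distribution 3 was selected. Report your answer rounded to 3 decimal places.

Likelihoods f(9.5 | ·): 1: 0.038281; 2: 0.0299137; 3: 0.0934579.
Posterior ∝ prior × likelihood. Numerator for 3: 0.25·0.0934579 = 0.0233645.
Normalizing constant: 0.31·0.038281 + 0.44·0.0299137 + 0.25·0.0934579 = 0.0483936.
P(3 | observation) = 0.0233645 / 0.0483936 = 0.482801.

0.483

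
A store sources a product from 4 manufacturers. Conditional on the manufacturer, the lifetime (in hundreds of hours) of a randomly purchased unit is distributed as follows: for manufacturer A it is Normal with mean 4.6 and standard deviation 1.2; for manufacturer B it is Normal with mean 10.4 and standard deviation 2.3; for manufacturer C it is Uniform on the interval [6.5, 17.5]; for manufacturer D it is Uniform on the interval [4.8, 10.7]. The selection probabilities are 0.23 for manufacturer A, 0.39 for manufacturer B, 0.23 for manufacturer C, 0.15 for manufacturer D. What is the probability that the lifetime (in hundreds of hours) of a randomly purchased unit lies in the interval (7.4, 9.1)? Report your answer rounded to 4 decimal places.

0.1551

Conditional on each manufacturer, P(7.4 < X < 9.1): A: 0.00972691; B: 0.189905; C: 0.154545; D: 0.288136.
By total probability, P(7.4 < X < 9.1) = 0.23·0.00972691 + 0.39·0.189905 + 0.23·0.154545 + 0.15·0.288136 = 0.155066.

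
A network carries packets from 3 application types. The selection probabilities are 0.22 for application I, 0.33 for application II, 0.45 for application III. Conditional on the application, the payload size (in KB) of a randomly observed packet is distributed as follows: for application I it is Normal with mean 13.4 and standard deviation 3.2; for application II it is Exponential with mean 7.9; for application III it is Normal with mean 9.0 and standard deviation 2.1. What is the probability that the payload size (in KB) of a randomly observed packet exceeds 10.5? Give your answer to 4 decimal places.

Conditional on each application, P(X > 10.5): I: 0.817598; II: 0.264712; III: 0.237525.
By total probability, P(X > 10.5) = 0.22·0.817598 + 0.33·0.264712 + 0.45·0.237525 = 0.374113.

0.3741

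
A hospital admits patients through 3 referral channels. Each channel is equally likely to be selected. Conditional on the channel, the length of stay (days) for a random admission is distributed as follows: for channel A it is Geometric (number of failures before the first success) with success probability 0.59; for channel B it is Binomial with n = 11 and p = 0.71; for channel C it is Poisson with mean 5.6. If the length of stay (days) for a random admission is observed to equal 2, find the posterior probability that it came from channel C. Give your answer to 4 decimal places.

Likelihoods P(X=2 | ·): A: 0.099179; B: 0.000402218; C: 0.0579825.
Posterior ∝ prior × likelihood. Numerator for C: 0.333333·0.0579825 = 0.0193275.
Normalizing constant: 0.333333·0.099179 + 0.333333·0.000402218 + 0.333333·0.0579825 = 0.0525212.
P(C | observation) = 0.0193275 / 0.0525212 = 0.367994.

0.3680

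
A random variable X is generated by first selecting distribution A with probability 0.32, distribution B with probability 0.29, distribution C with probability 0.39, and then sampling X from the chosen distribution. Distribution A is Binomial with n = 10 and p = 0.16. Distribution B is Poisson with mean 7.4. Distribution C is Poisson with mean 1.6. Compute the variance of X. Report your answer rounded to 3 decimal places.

10.127

Per component, A: μ=1.6, E[X²]=3.904; B: μ=7.4, E[X²]=62.16; C: μ=1.6, E[X²]=4.16.
E[X] = 0.32·1.6 + 0.29·7.4 + 0.39·1.6 = 3.282.
E[X²] = 0.32·3.904 + 0.29·62.16 + 0.39·4.16 = 20.8981.
Var(X) = E[X²] − (E[X])² = 20.8981 − 10.7715 = 10.1266.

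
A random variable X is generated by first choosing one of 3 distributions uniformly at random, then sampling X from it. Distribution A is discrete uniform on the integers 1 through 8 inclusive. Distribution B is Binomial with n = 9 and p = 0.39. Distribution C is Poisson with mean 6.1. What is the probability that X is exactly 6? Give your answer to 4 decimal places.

Conditional on each component, P(X = 6): A: 0.125; B: 0.0670898; C: 0.160491.
By total probability, P(X = 6) = 0.333333·0.125 + 0.333333·0.0670898 + 0.333333·0.160491 = 0.117527.

0.1175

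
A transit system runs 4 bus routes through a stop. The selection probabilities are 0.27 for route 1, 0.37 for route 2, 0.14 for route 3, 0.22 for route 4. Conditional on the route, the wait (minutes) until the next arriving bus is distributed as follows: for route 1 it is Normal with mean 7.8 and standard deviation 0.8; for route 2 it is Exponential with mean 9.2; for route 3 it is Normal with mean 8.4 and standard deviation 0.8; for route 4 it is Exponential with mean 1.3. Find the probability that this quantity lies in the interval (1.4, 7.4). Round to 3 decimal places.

0.325

Conditional on each route, P(1.4 < X < 7.4): 1: 0.308538; 2: 0.411459; 3: 0.10565; 4: 0.33727.
By total probability, P(1.4 < X < 7.4) = 0.27·0.308538 + 0.37·0.411459 + 0.14·0.10565 + 0.22·0.33727 = 0.324535.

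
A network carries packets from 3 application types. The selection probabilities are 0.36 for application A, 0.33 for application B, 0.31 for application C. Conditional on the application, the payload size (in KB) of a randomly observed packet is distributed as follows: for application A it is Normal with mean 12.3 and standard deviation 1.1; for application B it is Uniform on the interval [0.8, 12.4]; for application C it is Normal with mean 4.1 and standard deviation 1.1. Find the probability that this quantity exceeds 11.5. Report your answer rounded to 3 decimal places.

Conditional on each application, P(X > 11.5): A: 0.766471; B: 0.0775862; C: 8.64364e-12.
By total probability, P(X > 11.5) = 0.36·0.766471 + 0.33·0.0775862 + 0.31·8.64364e-12 = 0.301533.

0.302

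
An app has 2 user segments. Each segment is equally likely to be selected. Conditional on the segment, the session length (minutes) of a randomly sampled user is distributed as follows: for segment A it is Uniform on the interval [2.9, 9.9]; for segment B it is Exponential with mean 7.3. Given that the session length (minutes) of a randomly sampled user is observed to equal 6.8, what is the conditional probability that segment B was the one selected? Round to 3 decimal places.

Likelihoods f(6.8 | ·): A: 0.142857; B: 0.0539671.
Posterior ∝ prior × likelihood. Numerator for B: 0.5·0.0539671 = 0.0269835.
Normalizing constant: 0.5·0.142857 + 0.5·0.0539671 = 0.0984121.
P(B | observation) = 0.0269835 / 0.0984121 = 0.274189.

0.274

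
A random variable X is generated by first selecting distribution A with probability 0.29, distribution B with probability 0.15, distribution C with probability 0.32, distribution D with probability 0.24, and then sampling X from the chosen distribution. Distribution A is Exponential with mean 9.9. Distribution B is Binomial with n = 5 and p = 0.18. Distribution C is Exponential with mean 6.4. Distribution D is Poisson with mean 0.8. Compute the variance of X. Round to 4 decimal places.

Per component, A: μ=9.9, E[X²]=196.02; B: μ=0.9, E[X²]=1.548; C: μ=6.4, E[X²]=81.92; D: μ=0.8, E[X²]=1.44.
E[X] = 0.29·9.9 + 0.15·0.9 + 0.32·6.4 + 0.24·0.8 = 5.246.
E[X²] = 0.29·196.02 + 0.15·1.548 + 0.32·81.92 + 0.24·1.44 = 83.638.
Var(X) = E[X²] − (E[X])² = 83.638 − 27.5205 = 56.1175.

56.1175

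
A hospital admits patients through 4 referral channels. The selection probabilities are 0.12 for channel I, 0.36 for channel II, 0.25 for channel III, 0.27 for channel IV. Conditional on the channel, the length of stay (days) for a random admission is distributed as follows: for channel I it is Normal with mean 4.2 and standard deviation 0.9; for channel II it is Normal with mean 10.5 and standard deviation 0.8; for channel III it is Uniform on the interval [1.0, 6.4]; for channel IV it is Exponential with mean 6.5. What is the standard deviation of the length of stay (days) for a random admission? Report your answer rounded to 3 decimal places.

4.526

Per component, I: μ=4.2, E[X²]=18.45; II: μ=10.5, E[X²]=110.89; III: μ=3.7, E[X²]=16.12; IV: μ=6.5, E[X²]=84.5.
E[X] = 0.12·4.2 + 0.36·10.5 + 0.25·3.7 + 0.27·6.5 = 6.964.
E[X²] = 0.12·18.45 + 0.36·110.89 + 0.25·16.12 + 0.27·84.5 = 68.9794.
Var(X) = E[X²] − (E[X])² = 68.9794 − 48.4973 = 20.4821.
SD(X) = √20.4821 = 4.52572.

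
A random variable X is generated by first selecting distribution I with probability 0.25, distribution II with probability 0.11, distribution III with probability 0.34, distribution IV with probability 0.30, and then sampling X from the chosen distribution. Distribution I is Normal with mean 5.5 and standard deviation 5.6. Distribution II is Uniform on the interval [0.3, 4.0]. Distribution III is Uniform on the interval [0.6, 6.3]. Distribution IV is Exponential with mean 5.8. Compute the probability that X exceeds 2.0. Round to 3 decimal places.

0.712

Conditional on each component, P(X > 2.0): I: 0.734014; II: 0.540541; III: 0.754386; IV: 0.708342.
By total probability, P(X > 2.0) = 0.25·0.734014 + 0.11·0.540541 + 0.34·0.754386 + 0.3·0.708342 = 0.711957.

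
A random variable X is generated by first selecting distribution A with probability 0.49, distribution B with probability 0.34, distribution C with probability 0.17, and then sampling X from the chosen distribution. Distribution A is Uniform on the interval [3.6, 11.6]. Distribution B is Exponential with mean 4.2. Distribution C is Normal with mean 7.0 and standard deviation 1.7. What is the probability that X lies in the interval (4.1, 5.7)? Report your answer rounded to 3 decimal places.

Conditional on each component, P(4.1 < X < 5.7): A: 0.2; B: 0.119348; C: 0.178208.
By total probability, P(4.1 < X < 5.7) = 0.49·0.2 + 0.34·0.119348 + 0.17·0.178208 = 0.168874.

0.169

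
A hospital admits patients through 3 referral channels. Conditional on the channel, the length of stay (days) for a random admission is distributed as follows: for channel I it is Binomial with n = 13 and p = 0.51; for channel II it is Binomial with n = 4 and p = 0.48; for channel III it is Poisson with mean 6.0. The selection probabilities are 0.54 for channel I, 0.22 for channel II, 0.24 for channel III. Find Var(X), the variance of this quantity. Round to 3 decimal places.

Per component, I: μ=6.63, E[X²]=47.2056; II: μ=1.92, E[X²]=4.6848; III: μ=6, E[X²]=42.
E[X] = 0.54·6.63 + 0.22·1.92 + 0.24·6 = 5.4426.
E[X²] = 0.54·47.2056 + 0.22·4.6848 + 0.24·42 = 36.6017.
Var(X) = E[X²] − (E[X])² = 36.6017 − 29.6219 = 6.97979.

6.980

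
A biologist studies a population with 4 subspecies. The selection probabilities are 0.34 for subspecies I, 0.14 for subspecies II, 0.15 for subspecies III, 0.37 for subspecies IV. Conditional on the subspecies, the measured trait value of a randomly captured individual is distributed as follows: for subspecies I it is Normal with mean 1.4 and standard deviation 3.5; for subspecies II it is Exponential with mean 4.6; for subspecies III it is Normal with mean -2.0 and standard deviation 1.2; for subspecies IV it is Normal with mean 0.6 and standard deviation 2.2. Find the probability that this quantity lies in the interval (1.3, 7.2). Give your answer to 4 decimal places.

0.3723

Conditional on each subspecies, P(1.3 < X < 7.2): I: 0.462652; II: 0.544772; III: 0.00297976; IV: 0.373824.
By total probability, P(1.3 < X < 7.2) = 0.34·0.462652 + 0.14·0.544772 + 0.15·0.00297976 + 0.37·0.373824 = 0.372331.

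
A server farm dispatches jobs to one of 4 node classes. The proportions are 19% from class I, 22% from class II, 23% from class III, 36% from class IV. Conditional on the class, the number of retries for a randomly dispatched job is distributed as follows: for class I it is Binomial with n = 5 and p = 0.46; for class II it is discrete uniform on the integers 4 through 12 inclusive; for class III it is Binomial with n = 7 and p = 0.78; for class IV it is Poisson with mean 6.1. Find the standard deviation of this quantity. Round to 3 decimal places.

Per component, I: μ=2.3, E[X²]=6.532; II: μ=8, E[X²]=70.6667; III: μ=5.46, E[X²]=31.0128; IV: μ=6.1, E[X²]=43.31.
E[X] = 0.19·2.3 + 0.22·8 + 0.23·5.46 + 0.36·6.1 = 5.6488.
E[X²] = 0.19·6.532 + 0.22·70.6667 + 0.23·31.0128 + 0.36·43.31 = 39.5123.
Var(X) = E[X²] − (E[X])² = 39.5123 − 31.9089 = 7.60335.
SD(X) = √7.60335 = 2.75742.

2.757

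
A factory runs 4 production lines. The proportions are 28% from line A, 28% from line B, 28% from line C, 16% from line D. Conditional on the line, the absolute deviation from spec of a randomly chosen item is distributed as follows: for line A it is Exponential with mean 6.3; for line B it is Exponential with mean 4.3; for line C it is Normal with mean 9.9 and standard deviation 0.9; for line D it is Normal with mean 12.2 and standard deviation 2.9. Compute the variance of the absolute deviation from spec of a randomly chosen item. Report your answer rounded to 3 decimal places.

Per component, A: μ=6.3, E[X²]=79.38; B: μ=4.3, E[X²]=36.98; C: μ=9.9, E[X²]=98.82; D: μ=12.2, E[X²]=157.25.
E[X] = 0.28·6.3 + 0.28·4.3 + 0.28·9.9 + 0.16·12.2 = 7.692.
E[X²] = 0.28·79.38 + 0.28·36.98 + 0.28·98.82 + 0.16·157.25 = 85.4104.
Var(X) = E[X²] − (E[X])² = 85.4104 − 59.1669 = 26.2435.

26.244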